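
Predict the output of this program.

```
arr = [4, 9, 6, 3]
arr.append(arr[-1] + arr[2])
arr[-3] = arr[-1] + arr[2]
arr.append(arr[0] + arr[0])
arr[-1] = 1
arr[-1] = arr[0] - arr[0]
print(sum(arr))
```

append arr[-1]+arr[2] = 3+6 = 9 → [4, 9, 6, 3, 9]
arr[-3] = arr[-1]+arr[2] = 9+6 = 15 → [4, 9, 15, 3, 9]
append arr[0]+arr[0] = 4+4 = 8 → [4, 9, 15, 3, 9, 8]
arr[-1] = 1 → [4, 9, 15, 3, 9, 1]
arr[-1] = arr[0]-arr[0] = 4-4 = 0 → [4, 9, 15, 3, 9, 0]
sum = 40

40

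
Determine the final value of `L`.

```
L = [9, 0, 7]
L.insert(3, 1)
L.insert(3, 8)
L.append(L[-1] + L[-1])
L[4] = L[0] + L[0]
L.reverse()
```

insert 1 at 3 → [9, 0, 7, 1]
insert 8 at 3 → [9, 0, 7, 8, 1]
append L[-1]+L[-1] = 1+1 = 2 → [9, 0, 7, 8, 1, 2]
L[4] = L[0]+L[0] = 9+9 = 18 → [9, 0, 7, 8, 18, 2]
reverse → [2, 18, 8, 7, 0, 9]

[2, 18, 8, 7, 0, 9]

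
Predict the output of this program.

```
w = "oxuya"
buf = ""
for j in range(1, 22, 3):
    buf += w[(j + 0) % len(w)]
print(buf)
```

j=1: add w[1]='x' → 'x'
j=4: add w[4]='a' → 'xa'
j=7: add w[2]='u' → 'xau'
j=10: add w[0]='o' → 'xauo'
j=13: add w[3]='y' → 'xauoy'
j=16: add w[1]='x' → 'xauoyx'
j=19: add w[4]='a' → 'xauoyxa'

xauoyxa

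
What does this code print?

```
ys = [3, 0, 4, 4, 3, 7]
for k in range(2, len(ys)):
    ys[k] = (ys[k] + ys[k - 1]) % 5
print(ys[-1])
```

3

k=2: ys[2] = (4+0)%5 = 4 → [3, 0, 4, 4, 3, 7]
k=3: ys[3] = (4+4)%5 = 3 → [3, 0, 4, 3, 3, 7]
k=4: ys[4] = (3+3)%5 = 1 → [3, 0, 4, 3, 1, 7]
k=5: ys[5] = (7+1)%5 = 3 → [3, 0, 4, 3, 1, 3]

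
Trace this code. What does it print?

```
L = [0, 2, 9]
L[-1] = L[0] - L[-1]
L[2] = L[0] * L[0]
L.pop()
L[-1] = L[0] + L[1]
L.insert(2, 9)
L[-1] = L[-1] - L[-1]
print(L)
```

[0, 2, 0]

L[-1] = L[0]-L[-1] = 0-9 = -9 → [0, 2, -9]
L[2] = L[0]*L[0] = 0*0 = 0 → [0, 2, 0]
pop() removes 0 → [0, 2]
L[-1] = L[0]+L[1] = 0+2 = 2 → [0, 2]
insert 9 at 2 → [0, 2, 9]
L[-1] = L[-1]-L[-1] = 9-9 = 0 → [0, 2, 0]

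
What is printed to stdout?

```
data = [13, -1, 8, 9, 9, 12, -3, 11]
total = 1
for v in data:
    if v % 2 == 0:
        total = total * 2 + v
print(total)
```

32

v=13: not even
v=-1: not even
v=8: even, total = 1*2+8 = 10
v=9: not even
v=9: not even
v=12: even, total = 10*2+12 = 32
v=-3: not even
v=11: not even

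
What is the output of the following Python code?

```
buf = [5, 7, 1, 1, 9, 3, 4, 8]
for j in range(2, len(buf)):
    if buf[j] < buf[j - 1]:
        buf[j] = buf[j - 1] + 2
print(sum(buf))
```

96

j=2: 1<7, buf[2] = 7+2 = 9 → [5, 7, 9, 1, 9, 3, 4, 8]
j=3: 1<9, buf[3] = 9+2 = 11 → [5, 7, 9, 11, 9, 3, 4, 8]
j=4: 9<11, buf[4] = 11+2 = 13 → [5, 7, 9, 11, 13, 3, 4, 8]
j=5: 3<13, buf[5] = 13+2 = 15 → [5, 7, 9, 11, 13, 15, 4, 8]
j=6: 4<15, buf[6] = 15+2 = 17 → [5, 7, 9, 11, 13, 15, 17, 8]
j=7: 8<17, buf[7] = 17+2 = 19 → [5, 7, 9, 11, 13, 15, 17, 19]
sum = 96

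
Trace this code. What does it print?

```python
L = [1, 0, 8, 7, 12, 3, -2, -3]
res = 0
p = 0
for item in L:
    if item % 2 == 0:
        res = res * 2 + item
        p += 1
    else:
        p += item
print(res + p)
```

66

item=1: not even; p=1
item=0: even, res = 0*2+0 = 0; p=2
item=8: even, res = 0*2+8 = 8; p=3
item=7: not even; p=10
item=12: even, res = 8*2+12 = 28; p=11
item=3: not even; p=14
item=-2: even, res = 28*2+(-2) = 54; p=15
item=-3: not even; p=12
res+p = 54+12 = 66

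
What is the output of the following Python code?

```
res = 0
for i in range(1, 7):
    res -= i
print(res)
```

-21

i=1: res = 0-1 = -1
i=2: res = (-1)-2 = -3
i=3: res = (-3)-3 = -6
i=4: res = (-6)-4 = -10
i=5: res = (-10)-5 = -15
i=6: res = (-15)-6 = -21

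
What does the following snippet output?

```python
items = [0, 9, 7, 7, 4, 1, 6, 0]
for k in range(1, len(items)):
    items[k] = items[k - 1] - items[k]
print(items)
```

[0, -9, -16, -23, -27, -28, -34, -34]

k=1: items[1] = 0-9 = -9 → [0, -9, 7, 7, 4, 1, 6, 0]
k=2: items[2] = (-9)-7 = -16 → [0, -9, -16, 7, 4, 1, 6, 0]
k=3: items[3] = (-16)-7 = -23 → [0, -9, -16, -23, 4, 1, 6, 0]
k=4: items[4] = (-23)-4 = -27 → [0, -9, -16, -23, -27, 1, 6, 0]
k=5: items[5] = (-27)-1 = -28 → [0, -9, -16, -23, -27, -28, 6, 0]
k=6: items[6] = (-28)-6 = -34 → [0, -9, -16, -23, -27, -28, -34, 0]
k=7: items[7] = (-34)-0 = -34 → [0, -9, -16, -23, -27, -28, -34, -34]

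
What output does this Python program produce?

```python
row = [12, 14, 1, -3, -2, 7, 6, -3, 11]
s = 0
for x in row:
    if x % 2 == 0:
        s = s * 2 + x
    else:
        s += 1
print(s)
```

x=12: even, s = 0*2+12 = 12
x=14: even, s = 12*2+14 = 38
x=1: not even, s = 38+1 = 39
x=-3: not even, s = 39+1 = 40
x=-2: even, s = 40*2+(-2) = 78
x=7: not even, s = 78+1 = 79
x=6: even, s = 79*2+6 = 164
x=-3: not even, s = 164+1 = 165
x=11: not even, s = 165+1 = 166

166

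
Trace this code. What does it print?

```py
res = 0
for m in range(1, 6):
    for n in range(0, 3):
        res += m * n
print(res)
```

45

m=1,n=0: res = 0+0 = 0
m=1,n=1: res = 0+1 = 1
m=1,n=2: res = 1+2 = 3
m=2,n=0: res = 3+0 = 3
m=2,n=1: res = 3+2 = 5
m=2,n=2: res = 5+4 = 9
m=3,n=0: res = 9+0 = 9
m=3,n=1: res = 9+3 = 12
m=3,n=2: res = 12+6 = 18
m=4,n=0: res = 18+0 = 18
m=4,n=1: res = 18+4 = 22
m=4,n=2: res = 22+8 = 30
m=5,n=0: res = 30+0 = 30
m=5,n=1: res = 30+5 = 35
m=5,n=2: res = 35+10 = 45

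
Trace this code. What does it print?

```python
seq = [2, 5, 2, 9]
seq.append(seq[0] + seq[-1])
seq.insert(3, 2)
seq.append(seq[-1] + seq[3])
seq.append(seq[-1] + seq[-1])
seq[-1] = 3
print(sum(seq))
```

append seq[0]+seq[-1] = 2+9 = 11 → [2, 5, 2, 9, 11]
insert 2 at 3 → [2, 5, 2, 2, 9, 11]
append seq[-1]+seq[3] = 11+2 = 13 → [2, 5, 2, 2, 9, 11, 13]
append seq[-1]+seq[-1] = 13+13 = 26 → [2, 5, 2, 2, 9, 11, 13, 26]
seq[-1] = 3 → [2, 5, 2, 2, 9, 11, 13, 3]
sum = 47

47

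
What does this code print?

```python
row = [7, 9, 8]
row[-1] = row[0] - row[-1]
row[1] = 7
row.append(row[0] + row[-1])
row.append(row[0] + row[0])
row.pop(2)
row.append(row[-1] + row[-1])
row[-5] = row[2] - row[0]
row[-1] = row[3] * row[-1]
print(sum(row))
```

row[-1] = row[0]-row[-1] = 7-8 = -1 → [7, 9, -1]
row[1] = 7 → [7, 7, -1]
append row[0]+row[-1] = 7+(-1) = 6 → [7, 7, -1, 6]
append row[0]+row[0] = 7+7 = 14 → [7, 7, -1, 6, 14]
pop(2) removes -1 → [7, 7, 6, 14]
append row[-1]+row[-1] = 14+14 = 28 → [7, 7, 6, 14, 28]
row[-5] = row[2]-row[0] = 6-7 = -1 → [-1, 7, 6, 14, 28]
row[-1] = row[3]*row[-1] = 14*28 = 392 → [-1, 7, 6, 14, 392]
sum = 418

418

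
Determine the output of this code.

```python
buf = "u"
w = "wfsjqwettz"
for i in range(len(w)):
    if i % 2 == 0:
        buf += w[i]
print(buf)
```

uwsqet

i=0: add 'w' → 'uw'
i=1: skip
i=2: add 's' → 'uws'
i=3: skip
i=4: add 'q' → 'uwsq'
i=5: skip
i=6: add 'e' → 'uwsqe'
i=7: skip
i=8: add 't' → 'uwsqet'
i=9: skip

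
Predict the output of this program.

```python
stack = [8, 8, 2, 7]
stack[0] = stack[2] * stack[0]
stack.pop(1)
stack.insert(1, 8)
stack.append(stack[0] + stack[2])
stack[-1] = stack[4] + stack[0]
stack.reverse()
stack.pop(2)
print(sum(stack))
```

stack[0] = stack[2]*stack[0] = 2*8 = 16 → [16, 8, 2, 7]
pop(1) removes 8 → [16, 2, 7]
insert 8 at 1 → [16, 8, 2, 7]
append stack[0]+stack[2] = 16+2 = 18 → [16, 8, 2, 7, 18]
stack[-1] = stack[4]+stack[0] = 18+16 = 34 → [16, 8, 2, 7, 34]
reverse → [34, 7, 2, 8, 16]
pop(2) removes 2 → [34, 7, 8, 16]
sum = 65

65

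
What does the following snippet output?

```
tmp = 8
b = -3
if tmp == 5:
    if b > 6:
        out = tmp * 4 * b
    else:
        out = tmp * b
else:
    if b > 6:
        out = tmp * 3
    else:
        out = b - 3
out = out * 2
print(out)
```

tmp=8, b=-3
tmp == 5 is False; b > 6 is False
→ out = b - 3 = -6
out = (-6)*2 = -12

-12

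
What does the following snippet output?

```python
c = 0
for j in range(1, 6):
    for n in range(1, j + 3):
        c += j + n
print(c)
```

165

j=1,n=1: c = 0+2 = 2
j=1,n=2: c = 2+3 = 5
j=1,n=3: c = 5+4 = 9
j=2,n=1: c = 9+3 = 12
j=2,n=2: c = 12+4 = 16
j=2,n=3: c = 16+5 = 21
j=2,n=4: c = 21+6 = 27
j=3,n=1: c = 27+4 = 31
j=3,n=2: c = 31+5 = 36
j=3,n=3: c = 36+6 = 42
j=3,n=4: c = 42+7 = 49
j=3,n=5: c = 49+8 = 57
j=4,n=1: c = 57+5 = 62
j=4,n=2: c = 62+6 = 68
j=4,n=3: c = 68+7 = 75
j=4,n=4: c = 75+8 = 83
j=4,n=5: c = 83+9 = 92
j=4,n=6: c = 92+10 = 102
j=5,n=1: c = 102+6 = 108
j=5,n=2: c = 108+7 = 115
j=5,n=3: c = 115+8 = 123
j=5,n=4: c = 123+9 = 132
j=5,n=5: c = 132+10 = 142
j=5,n=6: c = 142+11 = 153
j=5,n=7: c = 153+12 = 165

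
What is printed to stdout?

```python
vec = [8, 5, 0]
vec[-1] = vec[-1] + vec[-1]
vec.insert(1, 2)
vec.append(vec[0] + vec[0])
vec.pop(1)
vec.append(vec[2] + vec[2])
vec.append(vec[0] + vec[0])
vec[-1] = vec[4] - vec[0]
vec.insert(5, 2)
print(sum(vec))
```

23

vec[-1] = vec[-1]+vec[-1] = 0+0 = 0 → [8, 5, 0]
insert 2 at 1 → [8, 2, 5, 0]
append vec[0]+vec[0] = 8+8 = 16 → [8, 2, 5, 0, 16]
pop(1) removes 2 → [8, 5, 0, 16]
append vec[2]+vec[2] = 0+0 = 0 → [8, 5, 0, 16, 0]
append vec[0]+vec[0] = 8+8 = 16 → [8, 5, 0, 16, 0, 16]
vec[-1] = vec[4]-vec[0] = 0-8 = -8 → [8, 5, 0, 16, 0, -8]
insert 2 at 5 → [8, 5, 0, 16, 0, 2, -8]
sum = 23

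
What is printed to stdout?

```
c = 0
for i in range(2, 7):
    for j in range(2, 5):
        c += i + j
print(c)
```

i=2,j=2: c = 0+4 = 4
i=2,j=3: c = 4+5 = 9
i=2,j=4: c = 9+6 = 15
i=3,j=2: c = 15+5 = 20
i=3,j=3: c = 20+6 = 26
i=3,j=4: c = 26+7 = 33
i=4,j=2: c = 33+6 = 39
i=4,j=3: c = 39+7 = 46
i=4,j=4: c = 46+8 = 54
i=5,j=2: c = 54+7 = 61
i=5,j=3: c = 61+8 = 69
i=5,j=4: c = 69+9 = 78
i=6,j=2: c = 78+8 = 86
i=6,j=3: c = 86+9 = 95
i=6,j=4: c = 95+10 = 105

105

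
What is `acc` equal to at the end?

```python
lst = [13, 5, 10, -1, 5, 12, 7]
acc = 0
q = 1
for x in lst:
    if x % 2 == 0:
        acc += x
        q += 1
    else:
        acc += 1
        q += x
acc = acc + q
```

59

x=13: not even, acc = 0+1 = 1; q=14
x=5: not even, acc = 1+1 = 2; q=19
x=10: even, acc = 2+10 = 12; q=20
x=-1: not even, acc = 12+1 = 13; q=19
x=5: not even, acc = 13+1 = 14; q=24
x=12: even, acc = 14+12 = 26; q=25
x=7: not even, acc = 26+1 = 27; q=32
acc+q = 27+32 = 59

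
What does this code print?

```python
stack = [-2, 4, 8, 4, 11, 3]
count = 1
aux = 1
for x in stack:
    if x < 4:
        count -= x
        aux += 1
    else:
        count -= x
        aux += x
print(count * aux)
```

x=-2: <4, count = 1-(-2) = 3; aux=2
x=4: not <4, count = 3-4 = -1; aux=6
x=8: not <4, count = (-1)-8 = -9; aux=14
x=4: not <4, count = (-9)-4 = -13; aux=18
x=11: not <4, count = (-13)-11 = -24; aux=29
x=3: <4, count = (-24)-3 = -27; aux=30
count*aux = (-27)*30 = -810

-810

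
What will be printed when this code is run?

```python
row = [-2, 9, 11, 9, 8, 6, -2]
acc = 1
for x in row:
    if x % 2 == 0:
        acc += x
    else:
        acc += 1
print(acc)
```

x=-2: even, acc = 1+(-2) = -1
x=9: not even, acc = (-1)+1 = 0
x=11: not even, acc = 0+1 = 1
x=9: not even, acc = 1+1 = 2
x=8: even, acc = 2+8 = 10
x=6: even, acc = 10+6 = 16
x=-2: even, acc = 16+(-2) = 14

14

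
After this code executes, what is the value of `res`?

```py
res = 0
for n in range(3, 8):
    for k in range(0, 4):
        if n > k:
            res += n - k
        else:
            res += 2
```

72

n=3,k=0: 3>0, res = 0+3 = 3
n=3,k=1: 3>1, res = 3+2 = 5
n=3,k=2: 3>2, res = 5+1 = 6
n=3,k=3: not 3>3, res = 6+2 = 8
n=4,k=0: 4>0, res = 8+4 = 12
n=4,k=1: 4>1, res = 12+3 = 15
n=4,k=2: 4>2, res = 15+2 = 17
n=4,k=3: 4>3, res = 17+1 = 18
n=5,k=0: 5>0, res = 18+5 = 23
n=5,k=1: 5>1, res = 23+4 = 27
n=5,k=2: 5>2, res = 27+3 = 30
n=5,k=3: 5>3, res = 30+2 = 32
n=6,k=0: 6>0, res = 32+6 = 38
n=6,k=1: 6>1, res = 38+5 = 43
n=6,k=2: 6>2, res = 43+4 = 47
n=6,k=3: 6>3, res = 47+3 = 50
n=7,k=0: 7>0, res = 50+7 = 57
n=7,k=1: 7>1, res = 57+6 = 63
n=7,k=2: 7>2, res = 63+5 = 68
n=7,k=3: 7>3, res = 68+4 = 72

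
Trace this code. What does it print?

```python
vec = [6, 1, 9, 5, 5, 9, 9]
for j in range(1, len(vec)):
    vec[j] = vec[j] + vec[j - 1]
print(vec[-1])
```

44

j=1: vec[1] = 1+6 = 7 → [6, 7, 9, 5, 5, 9, 9]
j=2: vec[2] = 9+7 = 16 → [6, 7, 16, 5, 5, 9, 9]
j=3: vec[3] = 5+16 = 21 → [6, 7, 16, 21, 5, 9, 9]
j=4: vec[4] = 5+21 = 26 → [6, 7, 16, 21, 26, 9, 9]
j=5: vec[5] = 9+26 = 35 → [6, 7, 16, 21, 26, 35, 9]
j=6: vec[6] = 9+35 = 44 → [6, 7, 16, 21, 26, 35, 44]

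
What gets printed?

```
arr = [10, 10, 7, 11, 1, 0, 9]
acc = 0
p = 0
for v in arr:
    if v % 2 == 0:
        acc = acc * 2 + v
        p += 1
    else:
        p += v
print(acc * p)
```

1860

v=10: even, acc = 0*2+10 = 10; p=1
v=10: even, acc = 10*2+10 = 30; p=2
v=7: not even; p=9
v=11: not even; p=20
v=1: not even; p=21
v=0: even, acc = 30*2+0 = 60; p=22
v=9: not even; p=31
acc*p = 60*31 = 1860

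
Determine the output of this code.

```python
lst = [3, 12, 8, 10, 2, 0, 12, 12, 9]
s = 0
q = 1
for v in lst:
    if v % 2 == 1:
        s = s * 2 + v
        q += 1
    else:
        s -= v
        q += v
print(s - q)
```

-156

v=3: odd, s = 0*2+3 = 3; q=2
v=12: not odd, s = 3-12 = -9; q=14
v=8: not odd, s = (-9)-8 = -17; q=22
v=10: not odd, s = (-17)-10 = -27; q=32
v=2: not odd, s = (-27)-2 = -29; q=34
v=0: not odd, s = (-29)-0 = -29; q=34
v=12: not odd, s = (-29)-12 = -41; q=46
v=12: not odd, s = (-41)-12 = -53; q=58
v=9: odd, s = (-53)*2+9 = -97; q=59
s-q = (-97)-59 = -156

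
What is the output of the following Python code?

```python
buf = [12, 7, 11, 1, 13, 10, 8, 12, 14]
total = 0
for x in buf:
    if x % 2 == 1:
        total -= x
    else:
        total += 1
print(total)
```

-27

x=12: not odd, total = 0+1 = 1
x=7: odd, total = 1-7 = -6
x=11: odd, total = (-6)-11 = -17
x=1: odd, total = (-17)-1 = -18
x=13: odd, total = (-18)-13 = -31
x=10: not odd, total = (-31)+1 = -30
x=8: not odd, total = (-30)+1 = -29
x=12: not odd, total = (-29)+1 = -28
x=14: not odd, total = (-28)+1 = -27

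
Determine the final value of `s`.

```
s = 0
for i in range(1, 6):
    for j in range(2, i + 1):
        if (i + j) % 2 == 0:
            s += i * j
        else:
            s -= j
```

66

i=2,j=2: even sum, s = 0+4 = 4
i=3,j=2: odd sum, s = 4-2 = 2
i=3,j=3: even sum, s = 2+9 = 11
i=4,j=2: even sum, s = 11+8 = 19
i=4,j=3: odd sum, s = 19-3 = 16
i=4,j=4: even sum, s = 16+16 = 32
i=5,j=2: odd sum, s = 32-2 = 30
i=5,j=3: even sum, s = 30+15 = 45
i=5,j=4: odd sum, s = 45-4 = 41
i=5,j=5: even sum, s = 41+25 = 66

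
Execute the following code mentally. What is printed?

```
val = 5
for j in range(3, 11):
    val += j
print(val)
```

57

j=3: val = 5+3 = 8
j=4: val = 8+4 = 12
j=5: val = 12+5 = 17
j=6: val = 17+6 = 23
j=7: val = 23+7 = 30
j=8: val = 30+8 = 38
j=9: val = 38+9 = 47
j=10: val = 47+10 = 57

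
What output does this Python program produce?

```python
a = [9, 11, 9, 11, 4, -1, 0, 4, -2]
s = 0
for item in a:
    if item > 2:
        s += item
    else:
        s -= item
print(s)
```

51

item=9: >2, s = 0+9 = 9
item=11: >2, s = 9+11 = 20
item=9: >2, s = 20+9 = 29
item=11: >2, s = 29+11 = 40
item=4: >2, s = 40+4 = 44
item=-1: not >2, s = 44-(-1) = 45
item=0: not >2, s = 45-0 = 45
item=4: >2, s = 45+4 = 49
item=-2: not >2, s = 49-(-2) = 51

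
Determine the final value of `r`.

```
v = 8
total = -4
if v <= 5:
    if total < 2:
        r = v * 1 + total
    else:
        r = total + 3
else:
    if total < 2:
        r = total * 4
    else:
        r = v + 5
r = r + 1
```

v=8, total=-4
v <= 5 is False; total < 2 is True
→ r = total * 4 = -16
r = (-16)+1 = -15

-15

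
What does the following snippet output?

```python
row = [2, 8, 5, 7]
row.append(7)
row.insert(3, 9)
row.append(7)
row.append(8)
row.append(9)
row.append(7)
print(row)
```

append 7 → [2, 8, 5, 7, 7]
insert 9 at 3 → [2, 8, 5, 9, 7, 7]
append 7 → [2, 8, 5, 9, 7, 7, 7]
append 8 → [2, 8, 5, 9, 7, 7, 7, 8]
append 9 → [2, 8, 5, 9, 7, 7, 7, 8, 9]
append 7 → [2, 8, 5, 9, 7, 7, 7, 8, 9, 7]

[2, 8, 5, 9, 7, 7, 7, 8, 9, 7]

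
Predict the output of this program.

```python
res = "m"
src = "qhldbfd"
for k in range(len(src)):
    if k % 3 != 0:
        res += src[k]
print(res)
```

mhlbf

k=0: skip
k=1: add 'h' → 'mh'
k=2: add 'l' → 'mhl'
k=3: skip
k=4: add 'b' → 'mhlb'
k=5: add 'f' → 'mhlbf'
k=6: skip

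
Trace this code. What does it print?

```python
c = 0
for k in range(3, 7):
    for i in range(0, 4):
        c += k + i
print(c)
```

k=3,i=0: c = 0+3 = 3
k=3,i=1: c = 3+4 = 7
k=3,i=2: c = 7+5 = 12
k=3,i=3: c = 12+6 = 18
k=4,i=0: c = 18+4 = 22
k=4,i=1: c = 22+5 = 27
k=4,i=2: c = 27+6 = 33
k=4,i=3: c = 33+7 = 40
k=5,i=0: c = 40+5 = 45
k=5,i=1: c = 45+6 = 51
k=5,i=2: c = 51+7 = 58
k=5,i=3: c = 58+8 = 66
k=6,i=0: c = 66+6 = 72
k=6,i=1: c = 72+7 = 79
k=6,i=2: c = 79+8 = 87
k=6,i=3: c = 87+9 = 96

96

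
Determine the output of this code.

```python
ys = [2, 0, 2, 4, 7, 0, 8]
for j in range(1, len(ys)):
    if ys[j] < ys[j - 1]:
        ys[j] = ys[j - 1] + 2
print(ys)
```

[2, 4, 6, 8, 10, 12, 14]

j=1: 0<2, ys[1] = 2+2 = 4 → [2, 4, 2, 4, 7, 0, 8]
j=2: 2<4, ys[2] = 4+2 = 6 → [2, 4, 6, 4, 7, 0, 8]
j=3: 4<6, ys[3] = 6+2 = 8 → [2, 4, 6, 8, 7, 0, 8]
j=4: 7<8, ys[4] = 8+2 = 10 → [2, 4, 6, 8, 10, 0, 8]
j=5: 0<10, ys[5] = 10+2 = 12 → [2, 4, 6, 8, 10, 12, 8]
j=6: 8<12, ys[6] = 12+2 = 14 → [2, 4, 6, 8, 10, 12, 14]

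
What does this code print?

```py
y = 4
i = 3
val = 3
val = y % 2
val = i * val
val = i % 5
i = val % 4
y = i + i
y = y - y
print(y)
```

0

val = 4%2 = 0
val = 3*0 = 0
val = 3%5 = 3
i = 3%4 = 3
y = 3+3 = 6
y = 6-6 = 0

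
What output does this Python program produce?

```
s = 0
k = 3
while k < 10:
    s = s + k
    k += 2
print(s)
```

24

k=3: s = 0+3 = 3
k=5: s = 3+5 = 8
k=7: s = 8+7 = 15
k=9: s = 15+9 = 24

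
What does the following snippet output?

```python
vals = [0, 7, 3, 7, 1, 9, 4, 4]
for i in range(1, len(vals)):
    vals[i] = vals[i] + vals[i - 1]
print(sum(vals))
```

i=1: vals[1] = 7+0 = 7 → [0, 7, 3, 7, 1, 9, 4, 4]
i=2: vals[2] = 3+7 = 10 → [0, 7, 10, 7, 1, 9, 4, 4]
i=3: vals[3] = 7+10 = 17 → [0, 7, 10, 17, 1, 9, 4, 4]
i=4: vals[4] = 1+17 = 18 → [0, 7, 10, 17, 18, 9, 4, 4]
i=5: vals[5] = 9+18 = 27 → [0, 7, 10, 17, 18, 27, 4, 4]
i=6: vals[6] = 4+27 = 31 → [0, 7, 10, 17, 18, 27, 31, 4]
i=7: vals[7] = 4+31 = 35 → [0, 7, 10, 17, 18, 27, 31, 35]
sum = 145

145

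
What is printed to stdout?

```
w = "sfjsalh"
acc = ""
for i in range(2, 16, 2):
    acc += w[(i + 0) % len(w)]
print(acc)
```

i=2: add w[2]='j' → 'j'
i=4: add w[4]='a' → 'ja'
i=6: add w[6]='h' → 'jah'
i=8: add w[1]='f' → 'jahf'
i=10: add w[3]='s' → 'jahfs'
i=12: add w[5]='l' → 'jahfsl'
i=14: add w[0]='s' → 'jahfsls'

jahfsls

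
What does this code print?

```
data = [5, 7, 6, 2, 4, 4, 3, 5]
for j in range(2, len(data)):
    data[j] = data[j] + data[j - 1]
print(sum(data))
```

139

j=2: data[2] = 6+7 = 13 → [5, 7, 13, 2, 4, 4, 3, 5]
j=3: data[3] = 2+13 = 15 → [5, 7, 13, 15, 4, 4, 3, 5]
j=4: data[4] = 4+15 = 19 → [5, 7, 13, 15, 19, 4, 3, 5]
j=5: data[5] = 4+19 = 23 → [5, 7, 13, 15, 19, 23, 3, 5]
j=6: data[6] = 3+23 = 26 → [5, 7, 13, 15, 19, 23, 26, 5]
j=7: data[7] = 5+26 = 31 → [5, 7, 13, 15, 19, 23, 26, 31]
sum = 139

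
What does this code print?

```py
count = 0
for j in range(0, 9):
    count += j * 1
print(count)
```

36

j=0: count = 0+0*1 = 0
j=1: count = 0+1*1 = 1
j=2: count = 1+2*1 = 3
j=3: count = 3+3*1 = 6
j=4: count = 6+4*1 = 10
j=5: count = 10+5*1 = 15
j=6: count = 15+6*1 = 21
j=7: count = 21+7*1 = 28
j=8: count = 28+8*1 = 36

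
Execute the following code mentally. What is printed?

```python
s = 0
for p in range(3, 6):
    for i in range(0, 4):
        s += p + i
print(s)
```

p=3,i=0: s = 0+3 = 3
p=3,i=1: s = 3+4 = 7
p=3,i=2: s = 7+5 = 12
p=3,i=3: s = 12+6 = 18
p=4,i=0: s = 18+4 = 22
p=4,i=1: s = 22+5 = 27
p=4,i=2: s = 27+6 = 33
p=4,i=3: s = 33+7 = 40
p=5,i=0: s = 40+5 = 45
p=5,i=1: s = 45+6 = 51
p=5,i=2: s = 51+7 = 58
p=5,i=3: s = 58+8 = 66

66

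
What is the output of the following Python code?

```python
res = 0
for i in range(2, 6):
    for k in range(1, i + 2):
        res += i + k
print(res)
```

120

i=2,k=1: res = 0+3 = 3
i=2,k=2: res = 3+4 = 7
i=2,k=3: res = 7+5 = 12
i=3,k=1: res = 12+4 = 16
i=3,k=2: res = 16+5 = 21
i=3,k=3: res = 21+6 = 27
i=3,k=4: res = 27+7 = 34
i=4,k=1: res = 34+5 = 39
i=4,k=2: res = 39+6 = 45
i=4,k=3: res = 45+7 = 52
i=4,k=4: res = 52+8 = 60
i=4,k=5: res = 60+9 = 69
i=5,k=1: res = 69+6 = 75
i=5,k=2: res = 75+7 = 82
i=5,k=3: res = 82+8 = 90
i=5,k=4: res = 90+9 = 99
i=5,k=5: res = 99+10 = 109
i=5,k=6: res = 109+11 = 120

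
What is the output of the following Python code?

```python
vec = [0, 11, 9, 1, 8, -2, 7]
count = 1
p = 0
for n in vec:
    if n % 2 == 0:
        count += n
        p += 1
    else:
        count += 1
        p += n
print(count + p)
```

42

n=0: even, count = 1+0 = 1; p=1
n=11: not even, count = 1+1 = 2; p=12
n=9: not even, count = 2+1 = 3; p=21
n=1: not even, count = 3+1 = 4; p=22
n=8: even, count = 4+8 = 12; p=23
n=-2: even, count = 12+(-2) = 10; p=24
n=7: not even, count = 10+1 = 11; p=31
count+p = 11+31 = 42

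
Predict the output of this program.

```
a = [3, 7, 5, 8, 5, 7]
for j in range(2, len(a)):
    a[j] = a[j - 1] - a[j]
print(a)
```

[3, 7, 2, -6, -11, -18]

j=2: a[2] = 7-5 = 2 → [3, 7, 2, 8, 5, 7]
j=3: a[3] = 2-8 = -6 → [3, 7, 2, -6, 5, 7]
j=4: a[4] = (-6)-5 = -11 → [3, 7, 2, -6, -11, 7]
j=5: a[5] = (-11)-7 = -18 → [3, 7, 2, -6, -11, -18]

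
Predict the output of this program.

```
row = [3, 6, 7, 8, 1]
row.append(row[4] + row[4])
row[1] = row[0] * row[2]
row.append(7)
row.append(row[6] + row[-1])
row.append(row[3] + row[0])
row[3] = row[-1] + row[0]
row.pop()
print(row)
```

[3, 21, 7, 14, 1, 2, 7, 14]

append row[4]+row[4] = 1+1 = 2 → [3, 6, 7, 8, 1, 2]
row[1] = row[0]*row[2] = 3*7 = 21 → [3, 21, 7, 8, 1, 2]
append 7 → [3, 21, 7, 8, 1, 2, 7]
append row[6]+row[-1] = 7+7 = 14 → [3, 21, 7, 8, 1, 2, 7, 14]
append row[3]+row[0] = 8+3 = 11 → [3, 21, 7, 8, 1, 2, 7, 14, 11]
row[3] = row[-1]+row[0] = 11+3 = 14 → [3, 21, 7, 14, 1, 2, 7, 14, 11]
pop() removes 11 → [3, 21, 7, 14, 1, 2, 7, 14]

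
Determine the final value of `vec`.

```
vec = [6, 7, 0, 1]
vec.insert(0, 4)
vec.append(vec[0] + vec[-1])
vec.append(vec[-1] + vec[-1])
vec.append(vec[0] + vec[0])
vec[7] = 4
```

[4, 6, 7, 0, 1, 5, 10, 4]

insert 4 at 0 → [4, 6, 7, 0, 1]
append vec[0]+vec[-1] = 4+1 = 5 → [4, 6, 7, 0, 1, 5]
append vec[-1]+vec[-1] = 5+5 = 10 → [4, 6, 7, 0, 1, 5, 10]
append vec[0]+vec[0] = 4+4 = 8 → [4, 6, 7, 0, 1, 5, 10, 8]
vec[7] = 4 → [4, 6, 7, 0, 1, 5, 10, 4]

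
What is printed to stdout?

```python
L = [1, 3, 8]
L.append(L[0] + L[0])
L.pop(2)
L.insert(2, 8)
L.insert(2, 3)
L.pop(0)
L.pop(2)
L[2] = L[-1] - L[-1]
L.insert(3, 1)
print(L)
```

append L[0]+L[0] = 1+1 = 2 → [1, 3, 8, 2]
pop(2) removes 8 → [1, 3, 2]
insert 8 at 2 → [1, 3, 8, 2]
insert 3 at 2 → [1, 3, 3, 8, 2]
pop(0) removes 1 → [3, 3, 8, 2]
pop(2) removes 8 → [3, 3, 2]
L[2] = L[-1]-L[-1] = 2-2 = 0 → [3, 3, 0]
insert 1 at 3 → [3, 3, 0, 1]

[3, 3, 0, 1]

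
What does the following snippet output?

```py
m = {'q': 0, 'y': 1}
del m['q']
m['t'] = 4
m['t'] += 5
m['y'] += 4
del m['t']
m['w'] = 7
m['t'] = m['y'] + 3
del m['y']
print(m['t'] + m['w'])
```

15

del 'q' → {'y': 1}
m['t'] = 4 → {'y': 1, 't': 4}
m['t'] = 4+5 = 9 → {'y': 1, 't': 9}
m['y'] = 1+4 = 5 → {'y': 5, 't': 9}
del 't' → {'y': 5}
m['w'] = 7 → {'y': 5, 'w': 7}
m['t'] = m['y']+3 = 8 → {'y': 5, 'w': 7, 't': 8}
del 'y' → {'w': 7, 't': 8}
m['t']+m['w'] = 8+7 = 15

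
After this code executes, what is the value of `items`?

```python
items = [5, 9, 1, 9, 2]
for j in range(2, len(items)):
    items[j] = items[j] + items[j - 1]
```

j=2: items[2] = 1+9 = 10 → [5, 9, 10, 9, 2]
j=3: items[3] = 9+10 = 19 → [5, 9, 10, 19, 2]
j=4: items[4] = 2+19 = 21 → [5, 9, 10, 19, 21]

[5, 9, 10, 19, 21]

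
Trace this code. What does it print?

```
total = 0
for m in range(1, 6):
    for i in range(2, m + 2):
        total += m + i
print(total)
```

105

m=1,i=2: total = 0+3 = 3
m=2,i=2: total = 3+4 = 7
m=2,i=3: total = 7+5 = 12
m=3,i=2: total = 12+5 = 17
m=3,i=3: total = 17+6 = 23
m=3,i=4: total = 23+7 = 30
m=4,i=2: total = 30+6 = 36
m=4,i=3: total = 36+7 = 43
m=4,i=4: total = 43+8 = 51
m=4,i=5: total = 51+9 = 60
m=5,i=2: total = 60+7 = 67
m=5,i=3: total = 67+8 = 75
m=5,i=4: total = 75+9 = 84
m=5,i=5: total = 84+10 = 94
m=5,i=6: total = 94+11 = 105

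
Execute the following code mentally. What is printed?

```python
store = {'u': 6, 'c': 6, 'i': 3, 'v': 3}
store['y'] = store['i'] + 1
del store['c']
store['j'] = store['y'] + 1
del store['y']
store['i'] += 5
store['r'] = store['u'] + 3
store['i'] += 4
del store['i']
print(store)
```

{'u': 6, 'v': 3, 'j': 5, 'r': 9}

store['y'] = store['i']+1 = 4 → {'u': 6, 'c': 6, 'i': 3, 'v': 3, 'y': 4}
del 'c' → {'u': 6, 'i': 3, 'v': 3, 'y': 4}
store['j'] = store['y']+1 = 5 → {'u': 6, 'i': 3, 'v': 3, 'y': 4, 'j': 5}
del 'y' → {'u': 6, 'i': 3, 'v': 3, 'j': 5}
store['i'] = 3+5 = 8 → {'u': 6, 'i': 8, 'v': 3, 'j': 5}
store['r'] = store['u']+3 = 9 → {'u': 6, 'i': 8, 'v': 3, 'j': 5, 'r': 9}
store['i'] = 8+4 = 12 → {'u': 6, 'i': 12, 'v': 3, 'j': 5, 'r': 9}
del 'i' → {'u': 6, 'v': 3, 'j': 5, 'r': 9}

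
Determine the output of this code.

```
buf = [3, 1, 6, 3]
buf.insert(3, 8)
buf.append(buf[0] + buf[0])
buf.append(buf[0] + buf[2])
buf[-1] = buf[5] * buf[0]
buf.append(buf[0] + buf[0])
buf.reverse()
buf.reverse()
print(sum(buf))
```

insert 8 at 3 → [3, 1, 6, 8, 3]
append buf[0]+buf[0] = 3+3 = 6 → [3, 1, 6, 8, 3, 6]
append buf[0]+buf[2] = 3+6 = 9 → [3, 1, 6, 8, 3, 6, 9]
buf[-1] = buf[5]*buf[0] = 6*3 = 18 → [3, 1, 6, 8, 3, 6, 18]
append buf[0]+buf[0] = 3+3 = 6 → [3, 1, 6, 8, 3, 6, 18, 6]
reverse → [6, 18, 6, 3, 8, 6, 1, 3]
reverse → [3, 1, 6, 8, 3, 6, 18, 6]
sum = 51

51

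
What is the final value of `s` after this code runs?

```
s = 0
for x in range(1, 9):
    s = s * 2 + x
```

x=1: s = 0*2+1 = 1
x=2: s = 1*2+2 = 4
x=3: s = 4*2+3 = 11
x=4: s = 11*2+4 = 26
x=5: s = 26*2+5 = 57
x=6: s = 57*2+6 = 120
x=7: s = 120*2+7 = 247
x=8: s = 247*2+8 = 502

502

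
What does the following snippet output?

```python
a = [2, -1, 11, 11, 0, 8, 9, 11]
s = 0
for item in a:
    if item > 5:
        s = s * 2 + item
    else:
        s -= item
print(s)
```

293

item=2: not >5, s = 0-2 = -2
item=-1: not >5, s = (-2)-(-1) = -1
item=11: >5, s = (-1)*2+11 = 9
item=11: >5, s = 9*2+11 = 29
item=0: not >5, s = 29-0 = 29
item=8: >5, s = 29*2+8 = 66
item=9: >5, s = 66*2+9 = 141
item=11: >5, s = 141*2+11 = 293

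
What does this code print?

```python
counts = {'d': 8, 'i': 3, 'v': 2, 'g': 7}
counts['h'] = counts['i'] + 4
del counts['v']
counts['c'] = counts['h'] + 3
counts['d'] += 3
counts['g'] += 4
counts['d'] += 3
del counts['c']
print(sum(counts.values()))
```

35

counts['h'] = counts['i']+4 = 7 → {'d': 8, 'i': 3, 'v': 2, 'g': 7, 'h': 7}
del 'v' → {'d': 8, 'i': 3, 'g': 7, 'h': 7}
counts['c'] = counts['h']+3 = 10 → {'d': 8, 'i': 3, 'g': 7, 'h': 7, 'c': 10}
counts['d'] = 8+3 = 11 → {'d': 11, 'i': 3, 'g': 7, 'h': 7, 'c': 10}
counts['g'] = 7+4 = 11 → {'d': 11, 'i': 3, 'g': 11, 'h': 7, 'c': 10}
counts['d'] = 11+3 = 14 → {'d': 14, 'i': 3, 'g': 11, 'h': 7, 'c': 10}
del 'c' → {'d': 14, 'i': 3, 'g': 11, 'h': 7}
sum of values = 35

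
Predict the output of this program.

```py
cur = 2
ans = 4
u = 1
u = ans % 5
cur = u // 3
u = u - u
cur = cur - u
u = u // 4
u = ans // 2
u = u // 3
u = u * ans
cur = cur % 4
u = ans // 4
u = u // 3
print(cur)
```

u = 4%5 = 4
cur = 4//3 = 1
u = 4-4 = 0
cur = 1-0 = 1
u = 0//4 = 0
u = 4//2 = 2
u = 2//3 = 0
u = 0*4 = 0
cur = 1%4 = 1
u = 4//4 = 1
u = 1//3 = 0

1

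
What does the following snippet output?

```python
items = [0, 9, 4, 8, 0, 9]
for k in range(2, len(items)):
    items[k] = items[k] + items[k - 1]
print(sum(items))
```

94

k=2: items[2] = 4+9 = 13 → [0, 9, 13, 8, 0, 9]
k=3: items[3] = 8+13 = 21 → [0, 9, 13, 21, 0, 9]
k=4: items[4] = 0+21 = 21 → [0, 9, 13, 21, 21, 9]
k=5: items[5] = 9+21 = 30 → [0, 9, 13, 21, 21, 30]
sum = 94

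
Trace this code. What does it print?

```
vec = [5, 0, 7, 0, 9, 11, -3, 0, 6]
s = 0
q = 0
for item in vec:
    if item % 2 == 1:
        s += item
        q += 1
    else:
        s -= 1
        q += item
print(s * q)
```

item=5: odd, s = 0+5 = 5; q=1
item=0: not odd, s = 5-1 = 4; q=1
item=7: odd, s = 4+7 = 11; q=2
item=0: not odd, s = 11-1 = 10; q=2
item=9: odd, s = 10+9 = 19; q=3
item=11: odd, s = 19+11 = 30; q=4
item=-3: odd, s = 30+(-3) = 27; q=5
item=0: not odd, s = 27-1 = 26; q=5
item=6: not odd, s = 26-1 = 25; q=11
s*q = 25*11 = 275

275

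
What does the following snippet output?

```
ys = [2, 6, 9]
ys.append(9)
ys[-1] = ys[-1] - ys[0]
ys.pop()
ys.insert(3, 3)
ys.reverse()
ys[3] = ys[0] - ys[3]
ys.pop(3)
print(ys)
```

[3, 9, 6]

append 9 → [2, 6, 9, 9]
ys[-1] = ys[-1]-ys[0] = 9-2 = 7 → [2, 6, 9, 7]
pop() removes 7 → [2, 6, 9]
insert 3 at 3 → [2, 6, 9, 3]
reverse → [3, 9, 6, 2]
ys[3] = ys[0]-ys[3] = 3-2 = 1 → [3, 9, 6, 1]
pop(3) removes 1 → [3, 9, 6]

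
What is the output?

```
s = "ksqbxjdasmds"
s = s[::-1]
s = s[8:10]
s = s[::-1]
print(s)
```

reverse → 'sdmsadjxbqsk'
slice [8:10] → 'bq'
reverse → 'qb'

qb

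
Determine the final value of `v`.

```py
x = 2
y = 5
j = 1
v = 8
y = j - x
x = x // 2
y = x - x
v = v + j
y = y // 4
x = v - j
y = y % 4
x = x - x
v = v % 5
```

4

y = 1-2 = -1
x = 2//2 = 1
y = 1-1 = 0
v = 8+1 = 9
y = 0//4 = 0
x = 9-1 = 8
y = 0%4 = 0
x = 8-8 = 0
v = 9%5 = 4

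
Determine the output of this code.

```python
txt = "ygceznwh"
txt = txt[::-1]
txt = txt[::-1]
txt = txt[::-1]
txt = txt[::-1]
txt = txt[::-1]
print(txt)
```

hwnzecgy

reverse → 'hwnzecgy'
reverse → 'ygceznwh'
reverse → 'hwnzecgy'
reverse → 'ygceznwh'
reverse → 'hwnzecgy'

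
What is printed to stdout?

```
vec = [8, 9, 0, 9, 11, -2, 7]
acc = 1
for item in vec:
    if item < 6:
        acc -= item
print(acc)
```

item=8: not <6
item=9: not <6
item=0: <6, acc = 1-0 = 1
item=9: not <6
item=11: not <6
item=-2: <6, acc = 1-(-2) = 3
item=7: not <6

3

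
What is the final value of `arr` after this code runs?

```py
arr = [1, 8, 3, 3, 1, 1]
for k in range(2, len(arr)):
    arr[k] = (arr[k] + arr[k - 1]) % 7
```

[1, 8, 4, 0, 1, 2]

k=2: arr[2] = (3+8)%7 = 4 → [1, 8, 4, 3, 1, 1]
k=3: arr[3] = (3+4)%7 = 0 → [1, 8, 4, 0, 1, 1]
k=4: arr[4] = (1+0)%7 = 1 → [1, 8, 4, 0, 1, 1]
k=5: arr[5] = (1+1)%7 = 2 → [1, 8, 4, 0, 1, 2]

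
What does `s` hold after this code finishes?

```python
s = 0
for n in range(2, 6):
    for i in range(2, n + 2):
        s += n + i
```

n=2,i=2: s = 0+4 = 4
n=2,i=3: s = 4+5 = 9
n=3,i=2: s = 9+5 = 14
n=3,i=3: s = 14+6 = 20
n=3,i=4: s = 20+7 = 27
n=4,i=2: s = 27+6 = 33
n=4,i=3: s = 33+7 = 40
n=4,i=4: s = 40+8 = 48
n=4,i=5: s = 48+9 = 57
n=5,i=2: s = 57+7 = 64
n=5,i=3: s = 64+8 = 72
n=5,i=4: s = 72+9 = 81
n=5,i=5: s = 81+10 = 91
n=5,i=6: s = 91+11 = 102

102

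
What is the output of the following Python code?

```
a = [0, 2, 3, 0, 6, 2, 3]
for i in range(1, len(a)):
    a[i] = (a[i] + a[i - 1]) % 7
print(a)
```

i=1: a[1] = (2+0)%7 = 2 → [0, 2, 3, 0, 6, 2, 3]
i=2: a[2] = (3+2)%7 = 5 → [0, 2, 5, 0, 6, 2, 3]
i=3: a[3] = (0+5)%7 = 5 → [0, 2, 5, 5, 6, 2, 3]
i=4: a[4] = (6+5)%7 = 4 → [0, 2, 5, 5, 4, 2, 3]
i=5: a[5] = (2+4)%7 = 6 → [0, 2, 5, 5, 4, 6, 3]
i=6: a[6] = (3+6)%7 = 2 → [0, 2, 5, 5, 4, 6, 2]

[0, 2, 5, 5, 4, 6, 2]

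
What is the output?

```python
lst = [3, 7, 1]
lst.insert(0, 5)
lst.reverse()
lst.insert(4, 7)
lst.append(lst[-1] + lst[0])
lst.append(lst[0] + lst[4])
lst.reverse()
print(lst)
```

[8, 8, 7, 5, 3, 7, 1]

insert 5 at 0 → [5, 3, 7, 1]
reverse → [1, 7, 3, 5]
insert 7 at 4 → [1, 7, 3, 5, 7]
append lst[-1]+lst[0] = 7+1 = 8 → [1, 7, 3, 5, 7, 8]
append lst[0]+lst[4] = 1+7 = 8 → [1, 7, 3, 5, 7, 8, 8]
reverse → [8, 8, 7, 5, 3, 7, 1]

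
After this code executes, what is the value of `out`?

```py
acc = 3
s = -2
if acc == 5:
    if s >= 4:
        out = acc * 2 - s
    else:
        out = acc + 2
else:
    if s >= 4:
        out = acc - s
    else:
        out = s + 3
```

1

acc=3, s=-2
acc == 5 is False; s >= 4 is False
→ out = s + 3 = 1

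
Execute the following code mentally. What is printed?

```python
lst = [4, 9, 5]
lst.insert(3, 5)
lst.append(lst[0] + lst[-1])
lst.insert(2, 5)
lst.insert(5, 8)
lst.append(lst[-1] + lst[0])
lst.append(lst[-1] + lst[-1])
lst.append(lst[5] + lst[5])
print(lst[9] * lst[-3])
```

208

insert 5 at 3 → [4, 9, 5, 5]
append lst[0]+lst[-1] = 4+5 = 9 → [4, 9, 5, 5, 9]
insert 5 at 2 → [4, 9, 5, 5, 5, 9]
insert 8 at 5 → [4, 9, 5, 5, 5, 8, 9]
append lst[-1]+lst[0] = 9+4 = 13 → [4, 9, 5, 5, 5, 8, 9, 13]
append lst[-1]+lst[-1] = 13+13 = 26 → [4, 9, 5, 5, 5, 8, 9, 13, 26]
append lst[5]+lst[5] = 8+8 = 16 → [4, 9, 5, 5, 5, 8, 9, 13, 26, 16]
lst[9]*lst[-3] = 16*13 = 208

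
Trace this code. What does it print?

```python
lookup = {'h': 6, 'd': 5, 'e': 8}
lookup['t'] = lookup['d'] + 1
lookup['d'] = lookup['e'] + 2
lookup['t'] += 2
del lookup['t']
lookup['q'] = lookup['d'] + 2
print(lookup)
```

{'h': 6, 'd': 10, 'e': 8, 'q': 12}

lookup['t'] = lookup['d']+1 = 6 → {'h': 6, 'd': 5, 'e': 8, 't': 6}
lookup['d'] = lookup['e']+2 = 10 → {'h': 6, 'd': 10, 'e': 8, 't': 6}
lookup['t'] = 6+2 = 8 → {'h': 6, 'd': 10, 'e': 8, 't': 8}
del 't' → {'h': 6, 'd': 10, 'e': 8}
lookup['q'] = lookup['d']+2 = 12 → {'h': 6, 'd': 10, 'e': 8, 'q': 12}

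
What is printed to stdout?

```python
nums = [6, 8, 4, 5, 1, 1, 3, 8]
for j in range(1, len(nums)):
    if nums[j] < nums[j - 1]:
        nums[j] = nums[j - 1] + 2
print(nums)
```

[6, 8, 10, 12, 14, 16, 18, 20]

j=1: 8>=6, unchanged → [6, 8, 4, 5, 1, 1, 3, 8]
j=2: 4<8, nums[2] = 8+2 = 10 → [6, 8, 10, 5, 1, 1, 3, 8]
j=3: 5<10, nums[3] = 10+2 = 12 → [6, 8, 10, 12, 1, 1, 3, 8]
j=4: 1<12, nums[4] = 12+2 = 14 → [6, 8, 10, 12, 14, 1, 3, 8]
j=5: 1<14, nums[5] = 14+2 = 16 → [6, 8, 10, 12, 14, 16, 3, 8]
j=6: 3<16, nums[6] = 16+2 = 18 → [6, 8, 10, 12, 14, 16, 18, 8]
j=7: 8<18, nums[7] = 18+2 = 20 → [6, 8, 10, 12, 14, 16, 18, 20]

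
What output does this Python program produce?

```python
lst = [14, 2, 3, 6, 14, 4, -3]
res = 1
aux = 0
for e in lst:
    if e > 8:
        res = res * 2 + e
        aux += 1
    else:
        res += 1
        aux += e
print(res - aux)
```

e=14: >8, res = 1*2+14 = 16; aux=1
e=2: not >8, res = 16+1 = 17; aux=3
e=3: not >8, res = 17+1 = 18; aux=6
e=6: not >8, res = 18+1 = 19; aux=12
e=14: >8, res = 19*2+14 = 52; aux=13
e=4: not >8, res = 52+1 = 53; aux=17
e=-3: not >8, res = 53+1 = 54; aux=14
res-aux = 54-14 = 40

40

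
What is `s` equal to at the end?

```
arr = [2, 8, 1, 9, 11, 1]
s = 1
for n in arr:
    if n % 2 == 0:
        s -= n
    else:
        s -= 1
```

n=2: even, s = 1-2 = -1
n=8: even, s = (-1)-8 = -9
n=1: not even, s = (-9)-1 = -10
n=9: not even, s = (-10)-1 = -11
n=11: not even, s = (-11)-1 = -12
n=1: not even, s = (-12)-1 = -13

-13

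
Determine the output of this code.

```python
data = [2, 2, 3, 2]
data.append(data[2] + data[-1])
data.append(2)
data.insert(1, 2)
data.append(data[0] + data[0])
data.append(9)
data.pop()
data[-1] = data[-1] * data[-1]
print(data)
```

append data[2]+data[-1] = 3+2 = 5 → [2, 2, 3, 2, 5]
append 2 → [2, 2, 3, 2, 5, 2]
insert 2 at 1 → [2, 2, 2, 3, 2, 5, 2]
append data[0]+data[0] = 2+2 = 4 → [2, 2, 2, 3, 2, 5, 2, 4]
append 9 → [2, 2, 2, 3, 2, 5, 2, 4, 9]
pop() removes 9 → [2, 2, 2, 3, 2, 5, 2, 4]
data[-1] = data[-1]*data[-1] = 4*4 = 16 → [2, 2, 2, 3, 2, 5, 2, 16]

[2, 2, 2, 3, 2, 5, 2, 16]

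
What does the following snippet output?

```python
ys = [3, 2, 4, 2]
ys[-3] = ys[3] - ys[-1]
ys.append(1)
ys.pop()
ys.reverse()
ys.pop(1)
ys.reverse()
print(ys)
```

[3, 0, 2]

ys[-3] = ys[3]-ys[-1] = 2-2 = 0 → [3, 0, 4, 2]
append 1 → [3, 0, 4, 2, 1]
pop() removes 1 → [3, 0, 4, 2]
reverse → [2, 4, 0, 3]
pop(1) removes 4 → [2, 0, 3]
reverse → [3, 0, 2]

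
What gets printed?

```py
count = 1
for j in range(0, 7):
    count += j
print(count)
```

j=0: count = 1+0 = 1
j=1: count = 1+1 = 2
j=2: count = 2+2 = 4
j=3: count = 4+3 = 7
j=4: count = 7+4 = 11
j=5: count = 11+5 = 16
j=6: count = 16+6 = 22

22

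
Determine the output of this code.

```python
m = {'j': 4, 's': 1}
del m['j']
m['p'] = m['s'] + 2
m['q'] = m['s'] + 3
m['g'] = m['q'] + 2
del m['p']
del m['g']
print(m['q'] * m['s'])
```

del 'j' → {'s': 1}
m['p'] = m['s']+2 = 3 → {'s': 1, 'p': 3}
m['q'] = m['s']+3 = 4 → {'s': 1, 'p': 3, 'q': 4}
m['g'] = m['q']+2 = 6 → {'s': 1, 'p': 3, 'q': 4, 'g': 6}
del 'p' → {'s': 1, 'q': 4, 'g': 6}
del 'g' → {'s': 1, 'q': 4}
m['q']*m['s'] = 4*1 = 4

4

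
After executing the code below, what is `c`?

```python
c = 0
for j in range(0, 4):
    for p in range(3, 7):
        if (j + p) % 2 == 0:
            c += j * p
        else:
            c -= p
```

j=0,p=3: odd sum, c = 0-3 = -3
j=0,p=4: even sum, c = (-3)+0 = -3
j=0,p=5: odd sum, c = (-3)-5 = -8
j=0,p=6: even sum, c = (-8)+0 = -8
j=1,p=3: even sum, c = (-8)+3 = -5
j=1,p=4: odd sum, c = (-5)-4 = -9
j=1,p=5: even sum, c = (-9)+5 = -4
j=1,p=6: odd sum, c = (-4)-6 = -10
j=2,p=3: odd sum, c = (-10)-3 = -13
j=2,p=4: even sum, c = (-13)+8 = -5
j=2,p=5: odd sum, c = (-5)-5 = -10
j=2,p=6: even sum, c = (-10)+12 = 2
j=3,p=3: even sum, c = 2+9 = 11
j=3,p=4: odd sum, c = 11-4 = 7
j=3,p=5: even sum, c = 7+15 = 22
j=3,p=6: odd sum, c = 22-6 = 16

16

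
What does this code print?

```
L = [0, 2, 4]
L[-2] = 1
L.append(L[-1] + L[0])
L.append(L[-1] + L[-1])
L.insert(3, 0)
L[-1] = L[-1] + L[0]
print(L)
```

[0, 1, 4, 0, 4, 8]

L[-2] = 1 → [0, 1, 4]
append L[-1]+L[0] = 4+0 = 4 → [0, 1, 4, 4]
append L[-1]+L[-1] = 4+4 = 8 → [0, 1, 4, 4, 8]
insert 0 at 3 → [0, 1, 4, 0, 4, 8]
L[-1] = L[-1]+L[0] = 8+0 = 8 → [0, 1, 4, 0, 4, 8]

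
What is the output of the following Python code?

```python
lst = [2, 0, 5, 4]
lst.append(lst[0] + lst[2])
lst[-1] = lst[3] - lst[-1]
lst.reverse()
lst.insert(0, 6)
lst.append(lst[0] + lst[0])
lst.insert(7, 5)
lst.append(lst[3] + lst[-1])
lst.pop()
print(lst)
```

[6, -3, 4, 5, 0, 2, 12, 5]

append lst[0]+lst[2] = 2+5 = 7 → [2, 0, 5, 4, 7]
lst[-1] = lst[3]-lst[-1] = 4-7 = -3 → [2, 0, 5, 4, -3]
reverse → [-3, 4, 5, 0, 2]
insert 6 at 0 → [6, -3, 4, 5, 0, 2]
append lst[0]+lst[0] = 6+6 = 12 → [6, -3, 4, 5, 0, 2, 12]
insert 5 at 7 → [6, -3, 4, 5, 0, 2, 12, 5]
append lst[3]+lst[-1] = 5+5 = 10 → [6, -3, 4, 5, 0, 2, 12, 5, 10]
pop() removes 10 → [6, -3, 4, 5, 0, 2, 12, 5]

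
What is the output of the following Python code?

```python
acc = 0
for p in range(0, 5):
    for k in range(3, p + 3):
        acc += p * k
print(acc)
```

p=1,k=3: acc = 0+3 = 3
p=2,k=3: acc = 3+6 = 9
p=2,k=4: acc = 9+8 = 17
p=3,k=3: acc = 17+9 = 26
p=3,k=4: acc = 26+12 = 38
p=3,k=5: acc = 38+15 = 53
p=4,k=3: acc = 53+12 = 65
p=4,k=4: acc = 65+16 = 81
p=4,k=5: acc = 81+20 = 101
p=4,k=6: acc = 101+24 = 125

125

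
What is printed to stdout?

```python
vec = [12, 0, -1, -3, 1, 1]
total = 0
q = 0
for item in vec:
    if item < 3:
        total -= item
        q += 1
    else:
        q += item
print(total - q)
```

item=12: not <3; q=12
item=0: <3, total = 0-0 = 0; q=13
item=-1: <3, total = 0-(-1) = 1; q=14
item=-3: <3, total = 1-(-3) = 4; q=15
item=1: <3, total = 4-1 = 3; q=16
item=1: <3, total = 3-1 = 2; q=17
total-q = 2-17 = -15

-15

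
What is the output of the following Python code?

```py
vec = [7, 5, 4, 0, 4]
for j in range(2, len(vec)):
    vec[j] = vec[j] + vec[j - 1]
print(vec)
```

[7, 5, 9, 9, 13]

j=2: vec[2] = 4+5 = 9 → [7, 5, 9, 0, 4]
j=3: vec[3] = 0+9 = 9 → [7, 5, 9, 9, 4]
j=4: vec[4] = 4+9 = 13 → [7, 5, 9, 9, 13]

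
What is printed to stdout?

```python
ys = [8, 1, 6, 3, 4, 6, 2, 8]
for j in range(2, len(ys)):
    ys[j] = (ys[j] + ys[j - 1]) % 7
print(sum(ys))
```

j=2: ys[2] = (6+1)%7 = 0 → [8, 1, 0, 3, 4, 6, 2, 8]
j=3: ys[3] = (3+0)%7 = 3 → [8, 1, 0, 3, 4, 6, 2, 8]
j=4: ys[4] = (4+3)%7 = 0 → [8, 1, 0, 3, 0, 6, 2, 8]
j=5: ys[5] = (6+0)%7 = 6 → [8, 1, 0, 3, 0, 6, 2, 8]
j=6: ys[6] = (2+6)%7 = 1 → [8, 1, 0, 3, 0, 6, 1, 8]
j=7: ys[7] = (8+1)%7 = 2 → [8, 1, 0, 3, 0, 6, 1, 2]
sum = 21

21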